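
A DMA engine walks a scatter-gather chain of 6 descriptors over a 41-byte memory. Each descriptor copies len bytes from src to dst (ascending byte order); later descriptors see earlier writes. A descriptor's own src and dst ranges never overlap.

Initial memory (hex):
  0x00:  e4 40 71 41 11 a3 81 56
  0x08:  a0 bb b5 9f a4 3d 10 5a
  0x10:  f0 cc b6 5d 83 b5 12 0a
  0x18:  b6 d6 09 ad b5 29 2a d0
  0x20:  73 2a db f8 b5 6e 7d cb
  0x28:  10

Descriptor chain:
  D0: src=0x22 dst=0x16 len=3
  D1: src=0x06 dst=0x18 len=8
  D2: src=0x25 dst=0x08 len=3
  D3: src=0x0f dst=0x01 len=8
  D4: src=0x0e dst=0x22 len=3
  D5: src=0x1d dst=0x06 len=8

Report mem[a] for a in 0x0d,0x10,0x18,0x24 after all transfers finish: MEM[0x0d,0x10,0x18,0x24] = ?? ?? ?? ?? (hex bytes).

#0 dst[0x16+3] := {0xdb,0xf8,0xb5}
#1 dst[0x18+8] := {0x81,0x56,0xa0,0xbb,0xb5,0x9f,0xa4,0x3d}
#2 dst[0x08+3] := {0x6e,0x7d,0xcb}
#3 dst[0x01+8] := {0x5a,0xf0,0xcc,0xb6,0x5d,0x83,0xb5,0xdb}
#4 dst[0x22+3] := {0x10,0x5a,0xf0}
#5 dst[0x06+8] := {0x9f,0xa4,0x3d,0x73,0x2a,0x10,0x5a,0xf0}
query mem[0x0d]=0xf0, mem[0x10]=0xf0, mem[0x18]=0x81, mem[0x24]=0xf0

MEM[0x0d,0x10,0x18,0x24] = f0 f0 81 f0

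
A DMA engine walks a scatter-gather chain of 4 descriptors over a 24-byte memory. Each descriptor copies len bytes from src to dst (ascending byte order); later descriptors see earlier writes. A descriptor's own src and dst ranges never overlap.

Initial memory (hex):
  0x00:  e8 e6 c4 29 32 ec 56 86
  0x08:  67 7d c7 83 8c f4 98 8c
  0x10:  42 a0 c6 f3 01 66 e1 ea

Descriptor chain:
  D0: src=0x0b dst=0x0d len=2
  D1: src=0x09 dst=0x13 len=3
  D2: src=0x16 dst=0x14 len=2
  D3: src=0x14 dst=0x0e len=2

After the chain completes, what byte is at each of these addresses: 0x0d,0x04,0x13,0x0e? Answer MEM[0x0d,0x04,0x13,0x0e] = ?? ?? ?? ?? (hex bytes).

MEM[0x0d,0x04,0x13,0x0e] = 83 32 7d e1

D0: mem[0x0d..0x0e] <- [83 8c]
D1: mem[0x13..0x15] <- [7d c7 83]
D2: mem[0x14..0x15] <- [e1 ea]
D3: mem[0x0e..0x0f] <- [e1 ea]
query mem[0x0d]=0x83, mem[0x04]=0x32, mem[0x13]=0x7d, mem[0x0e]=0xe1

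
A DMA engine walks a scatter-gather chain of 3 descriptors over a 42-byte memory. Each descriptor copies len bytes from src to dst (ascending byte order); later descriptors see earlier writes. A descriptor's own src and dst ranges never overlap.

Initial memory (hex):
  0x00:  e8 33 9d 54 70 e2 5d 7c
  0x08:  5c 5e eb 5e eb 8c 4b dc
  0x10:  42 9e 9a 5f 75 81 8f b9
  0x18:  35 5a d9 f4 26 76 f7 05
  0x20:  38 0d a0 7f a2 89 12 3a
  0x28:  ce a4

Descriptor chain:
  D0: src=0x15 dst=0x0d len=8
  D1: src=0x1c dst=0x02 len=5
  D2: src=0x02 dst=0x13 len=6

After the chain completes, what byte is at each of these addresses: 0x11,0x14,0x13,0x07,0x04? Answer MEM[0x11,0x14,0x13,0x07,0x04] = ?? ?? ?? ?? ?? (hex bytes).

MEM[0x11,0x14,0x13,0x07,0x04] = 5a 76 26 7c f7

D0: mem[0x0d..0x14] <- [81 8f b9 35 5a d9 f4 26]
D1: mem[0x02..0x06] <- [26 76 f7 05 38]
D2: mem[0x13..0x18] <- [26 76 f7 05 38 7c]
query mem[0x11]=0x5a, mem[0x14]=0x76, mem[0x13]=0x26, mem[0x07]=0x7c, mem[0x04]=0xf7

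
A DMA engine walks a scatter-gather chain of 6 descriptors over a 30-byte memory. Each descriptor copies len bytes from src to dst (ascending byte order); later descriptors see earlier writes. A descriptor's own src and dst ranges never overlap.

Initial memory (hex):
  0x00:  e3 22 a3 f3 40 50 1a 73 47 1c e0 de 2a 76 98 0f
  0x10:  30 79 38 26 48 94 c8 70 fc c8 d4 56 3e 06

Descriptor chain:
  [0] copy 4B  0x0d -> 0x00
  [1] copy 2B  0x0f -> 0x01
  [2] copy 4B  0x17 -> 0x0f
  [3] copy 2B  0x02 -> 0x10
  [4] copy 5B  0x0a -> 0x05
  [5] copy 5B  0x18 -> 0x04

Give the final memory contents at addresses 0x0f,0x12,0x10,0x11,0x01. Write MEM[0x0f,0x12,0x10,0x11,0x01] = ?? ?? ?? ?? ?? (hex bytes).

[0] 0x0d->0x00 len=4 : 76 98 0f 30
[1] 0x0f->0x01 len=2 : 0f 30
[2] 0x17->0x0f len=4 : 70 fc c8 d4
[3] 0x02->0x10 len=2 : 30 30
[4] 0x0a->0x05 len=5 : e0 de 2a 76 98
[5] 0x18->0x04 len=5 : fc c8 d4 56 3e
query mem[0x0f]=0x70, mem[0x12]=0xd4, mem[0x10]=0x30, mem[0x11]=0x30, mem[0x01]=0x0f

MEM[0x0f,0x12,0x10,0x11,0x01] = 70 d4 30 30 0f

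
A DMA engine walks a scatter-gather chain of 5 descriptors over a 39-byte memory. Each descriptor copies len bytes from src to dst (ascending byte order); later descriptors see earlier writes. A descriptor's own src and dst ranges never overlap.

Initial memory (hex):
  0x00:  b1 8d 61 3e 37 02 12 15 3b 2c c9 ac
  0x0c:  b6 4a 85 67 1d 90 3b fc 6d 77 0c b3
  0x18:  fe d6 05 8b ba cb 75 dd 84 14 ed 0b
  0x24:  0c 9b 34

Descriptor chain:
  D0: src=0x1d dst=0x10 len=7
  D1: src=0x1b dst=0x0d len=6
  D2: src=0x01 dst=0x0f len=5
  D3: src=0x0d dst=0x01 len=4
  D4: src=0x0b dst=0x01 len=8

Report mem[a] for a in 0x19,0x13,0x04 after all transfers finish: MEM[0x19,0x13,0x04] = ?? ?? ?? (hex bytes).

MEM[0x19,0x13,0x04] = d6 02 ba

D0: mem[0x10..0x16] <- [cb 75 dd 84 14 ed 0b]
D1: mem[0x0d..0x12] <- [8b ba cb 75 dd 84]
D2: mem[0x0f..0x13] <- [8d 61 3e 37 02]
D3: mem[0x01..0x04] <- [8b ba 8d 61]
D4: mem[0x01..0x08] <- [ac b6 8b ba 8d 61 3e 37]
query mem[0x19]=0xd6, mem[0x13]=0x02, mem[0x04]=0xba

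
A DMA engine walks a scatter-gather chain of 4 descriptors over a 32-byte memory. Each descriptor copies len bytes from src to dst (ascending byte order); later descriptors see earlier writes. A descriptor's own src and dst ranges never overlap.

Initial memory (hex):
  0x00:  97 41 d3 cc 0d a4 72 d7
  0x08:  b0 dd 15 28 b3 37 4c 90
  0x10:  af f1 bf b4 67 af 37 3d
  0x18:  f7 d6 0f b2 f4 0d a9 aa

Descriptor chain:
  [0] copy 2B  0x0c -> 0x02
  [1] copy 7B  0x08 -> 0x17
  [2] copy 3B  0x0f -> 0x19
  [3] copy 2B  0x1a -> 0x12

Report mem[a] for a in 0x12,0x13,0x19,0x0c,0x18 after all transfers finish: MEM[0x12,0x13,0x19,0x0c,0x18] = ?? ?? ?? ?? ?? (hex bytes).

[0] 0x0c->0x02 len=2 : b3 37
[1] 0x08->0x17 len=7 : b0 dd 15 28 b3 37 4c
[2] 0x0f->0x19 len=3 : 90 af f1
[3] 0x1a->0x12 len=2 : af f1
query mem[0x12]=0xaf, mem[0x13]=0xf1, mem[0x19]=0x90, mem[0x0c]=0xb3, mem[0x18]=0xdd

MEM[0x12,0x13,0x19,0x0c,0x18] = af f1 90 b3 dd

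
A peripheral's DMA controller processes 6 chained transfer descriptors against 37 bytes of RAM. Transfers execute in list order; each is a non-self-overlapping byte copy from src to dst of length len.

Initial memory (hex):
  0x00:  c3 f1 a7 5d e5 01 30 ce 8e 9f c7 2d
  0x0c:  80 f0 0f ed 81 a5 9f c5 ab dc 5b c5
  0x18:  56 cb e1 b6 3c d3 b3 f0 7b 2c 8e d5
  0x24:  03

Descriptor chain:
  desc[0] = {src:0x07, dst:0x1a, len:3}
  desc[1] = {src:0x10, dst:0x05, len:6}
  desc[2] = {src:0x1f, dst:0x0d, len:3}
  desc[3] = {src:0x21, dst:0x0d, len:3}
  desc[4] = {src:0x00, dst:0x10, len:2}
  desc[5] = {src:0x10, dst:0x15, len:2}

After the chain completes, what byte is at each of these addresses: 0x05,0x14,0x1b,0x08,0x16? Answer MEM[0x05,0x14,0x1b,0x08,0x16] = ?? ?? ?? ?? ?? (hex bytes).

  after D0: wrote 3B at 0x1a = ce8e9f
  after D1: wrote 6B at 0x05 = 81a59fc5abdc
  after D2: wrote 3B at 0x0d = f07b2c
  after D3: wrote 3B at 0x0d = 2c8ed5
  after D4: wrote 2B at 0x10 = c3f1
  after D5: wrote 2B at 0x15 = c3f1
query mem[0x05]=0x81, mem[0x14]=0xab, mem[0x1b]=0x8e, mem[0x08]=0xc5, mem[0x16]=0xf1

MEM[0x05,0x14,0x1b,0x08,0x16] = 81 ab 8e c5 f1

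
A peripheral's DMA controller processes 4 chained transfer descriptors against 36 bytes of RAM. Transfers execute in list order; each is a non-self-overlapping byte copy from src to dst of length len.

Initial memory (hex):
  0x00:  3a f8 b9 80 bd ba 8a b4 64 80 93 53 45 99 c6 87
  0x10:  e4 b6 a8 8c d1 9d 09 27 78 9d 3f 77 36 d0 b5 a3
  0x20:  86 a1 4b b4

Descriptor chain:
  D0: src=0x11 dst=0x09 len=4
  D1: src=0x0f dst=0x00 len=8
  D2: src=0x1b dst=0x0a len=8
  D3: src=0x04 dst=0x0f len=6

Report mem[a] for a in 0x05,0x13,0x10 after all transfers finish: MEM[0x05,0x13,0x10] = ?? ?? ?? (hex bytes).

MEM[0x05,0x13,0x10] = d1 64 d1

D0: mem[0x09..0x0c] <- [b6 a8 8c d1]
D1: mem[0x00..0x07] <- [87 e4 b6 a8 8c d1 9d 09]
D2: mem[0x0a..0x11] <- [77 36 d0 b5 a3 86 a1 4b]
D3: mem[0x0f..0x14] <- [8c d1 9d 09 64 b6]
query mem[0x05]=0xd1, mem[0x13]=0x64, mem[0x10]=0xd1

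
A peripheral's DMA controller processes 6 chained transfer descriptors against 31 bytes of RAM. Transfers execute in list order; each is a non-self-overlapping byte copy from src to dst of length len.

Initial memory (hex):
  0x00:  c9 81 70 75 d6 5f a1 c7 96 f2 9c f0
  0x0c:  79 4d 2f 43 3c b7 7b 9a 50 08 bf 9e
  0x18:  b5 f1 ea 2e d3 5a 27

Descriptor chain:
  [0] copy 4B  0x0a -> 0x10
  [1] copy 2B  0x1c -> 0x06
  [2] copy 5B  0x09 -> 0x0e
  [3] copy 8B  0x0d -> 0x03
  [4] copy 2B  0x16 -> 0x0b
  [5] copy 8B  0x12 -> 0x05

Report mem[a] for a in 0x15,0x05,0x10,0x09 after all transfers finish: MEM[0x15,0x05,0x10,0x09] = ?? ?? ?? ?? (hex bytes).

MEM[0x15,0x05,0x10,0x09] = 08 4d f0 bf

D0: mem[0x10..0x13] <- [9c f0 79 4d]
D1: mem[0x06..0x07] <- [d3 5a]
D2: mem[0x0e..0x12] <- [f2 9c f0 79 4d]
D3: mem[0x03..0x0a] <- [4d f2 9c f0 79 4d 4d 50]
D4: mem[0x0b..0x0c] <- [bf 9e]
D5: mem[0x05..0x0c] <- [4d 4d 50 08 bf 9e b5 f1]
query mem[0x15]=0x08, mem[0x05]=0x4d, mem[0x10]=0xf0, mem[0x09]=0xbf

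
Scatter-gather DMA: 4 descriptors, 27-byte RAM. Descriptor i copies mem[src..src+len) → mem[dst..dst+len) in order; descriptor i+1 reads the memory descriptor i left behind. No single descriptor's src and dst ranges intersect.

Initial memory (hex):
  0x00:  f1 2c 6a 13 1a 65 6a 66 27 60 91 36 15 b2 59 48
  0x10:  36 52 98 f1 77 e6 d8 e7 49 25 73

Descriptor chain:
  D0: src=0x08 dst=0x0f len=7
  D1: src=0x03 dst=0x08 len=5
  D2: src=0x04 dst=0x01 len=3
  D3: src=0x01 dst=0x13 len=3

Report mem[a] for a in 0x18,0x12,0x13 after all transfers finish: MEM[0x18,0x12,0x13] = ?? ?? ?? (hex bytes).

MEM[0x18,0x12,0x13] = 49 36 1a

#0 dst[0x0f+7] := {0x27,0x60,0x91,0x36,0x15,0xb2,0x59}
#1 dst[0x08+5] := {0x13,0x1a,0x65,0x6a,0x66}
#2 dst[0x01+3] := {0x1a,0x65,0x6a}
#3 dst[0x13+3] := {0x1a,0x65,0x6a}
query mem[0x18]=0x49, mem[0x12]=0x36, mem[0x13]=0x1a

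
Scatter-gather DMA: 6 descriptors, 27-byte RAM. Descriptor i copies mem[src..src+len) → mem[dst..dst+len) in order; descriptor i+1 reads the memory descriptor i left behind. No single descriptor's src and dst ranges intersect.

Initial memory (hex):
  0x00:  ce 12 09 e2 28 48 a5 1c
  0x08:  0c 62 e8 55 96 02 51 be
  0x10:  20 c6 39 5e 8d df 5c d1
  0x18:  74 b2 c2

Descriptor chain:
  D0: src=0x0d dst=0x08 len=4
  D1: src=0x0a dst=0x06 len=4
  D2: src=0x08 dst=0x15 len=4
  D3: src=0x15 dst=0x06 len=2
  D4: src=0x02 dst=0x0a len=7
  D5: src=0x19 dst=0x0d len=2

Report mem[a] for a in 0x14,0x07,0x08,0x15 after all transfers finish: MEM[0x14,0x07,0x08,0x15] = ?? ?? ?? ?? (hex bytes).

MEM[0x14,0x07,0x08,0x15] = 8d 02 96 96

  after D0: wrote 4B at 0x08 = 0251be20
  after D1: wrote 4B at 0x06 = be209602
  after D2: wrote 4B at 0x15 = 9602be20
  after D3: wrote 2B at 0x06 = 9602
  after D4: wrote 7B at 0x0a = 09e22848960296
  after D5: wrote 2B at 0x0d = b2c2
query mem[0x14]=0x8d, mem[0x07]=0x02, mem[0x08]=0x96, mem[0x15]=0x96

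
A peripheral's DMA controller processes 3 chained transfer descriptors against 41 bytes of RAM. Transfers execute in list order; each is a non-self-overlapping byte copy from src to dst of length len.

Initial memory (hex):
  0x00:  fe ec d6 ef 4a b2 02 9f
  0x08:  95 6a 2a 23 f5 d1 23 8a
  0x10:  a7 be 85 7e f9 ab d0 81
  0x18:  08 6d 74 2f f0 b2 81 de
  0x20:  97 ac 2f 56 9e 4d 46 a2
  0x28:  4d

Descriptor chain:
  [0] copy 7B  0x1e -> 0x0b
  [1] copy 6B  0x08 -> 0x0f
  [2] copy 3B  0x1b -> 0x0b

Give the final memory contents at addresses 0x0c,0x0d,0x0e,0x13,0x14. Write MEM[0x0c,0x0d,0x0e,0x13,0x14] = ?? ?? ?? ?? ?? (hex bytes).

D0: mem[0x0b..0x11] <- [81 de 97 ac 2f 56 9e]
D1: mem[0x0f..0x14] <- [95 6a 2a 81 de 97]
D2: mem[0x0b..0x0d] <- [2f f0 b2]
query mem[0x0c]=0xf0, mem[0x0d]=0xb2, mem[0x0e]=0xac, mem[0x13]=0xde, mem[0x14]=0x97

MEM[0x0c,0x0d,0x0e,0x13,0x14] = f0 b2 ac de 97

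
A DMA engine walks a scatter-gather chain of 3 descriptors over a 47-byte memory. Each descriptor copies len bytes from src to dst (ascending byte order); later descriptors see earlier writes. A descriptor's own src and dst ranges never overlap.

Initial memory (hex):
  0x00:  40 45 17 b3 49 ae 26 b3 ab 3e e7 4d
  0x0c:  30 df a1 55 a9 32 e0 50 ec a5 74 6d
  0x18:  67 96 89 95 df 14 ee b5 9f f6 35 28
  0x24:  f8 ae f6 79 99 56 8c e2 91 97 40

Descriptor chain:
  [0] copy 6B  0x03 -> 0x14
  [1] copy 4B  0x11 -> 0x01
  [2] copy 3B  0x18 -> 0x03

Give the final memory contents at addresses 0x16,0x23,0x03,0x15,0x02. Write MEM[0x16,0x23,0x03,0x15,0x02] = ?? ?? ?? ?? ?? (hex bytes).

MEM[0x16,0x23,0x03,0x15,0x02] = ae 28 b3 49 e0

  after D0: wrote 6B at 0x14 = b349ae26b3ab
  after D1: wrote 4B at 0x01 = 32e050b3
  after D2: wrote 3B at 0x03 = b3ab89
query mem[0x16]=0xae, mem[0x23]=0x28, mem[0x03]=0xb3, mem[0x15]=0x49, mem[0x02]=0xe0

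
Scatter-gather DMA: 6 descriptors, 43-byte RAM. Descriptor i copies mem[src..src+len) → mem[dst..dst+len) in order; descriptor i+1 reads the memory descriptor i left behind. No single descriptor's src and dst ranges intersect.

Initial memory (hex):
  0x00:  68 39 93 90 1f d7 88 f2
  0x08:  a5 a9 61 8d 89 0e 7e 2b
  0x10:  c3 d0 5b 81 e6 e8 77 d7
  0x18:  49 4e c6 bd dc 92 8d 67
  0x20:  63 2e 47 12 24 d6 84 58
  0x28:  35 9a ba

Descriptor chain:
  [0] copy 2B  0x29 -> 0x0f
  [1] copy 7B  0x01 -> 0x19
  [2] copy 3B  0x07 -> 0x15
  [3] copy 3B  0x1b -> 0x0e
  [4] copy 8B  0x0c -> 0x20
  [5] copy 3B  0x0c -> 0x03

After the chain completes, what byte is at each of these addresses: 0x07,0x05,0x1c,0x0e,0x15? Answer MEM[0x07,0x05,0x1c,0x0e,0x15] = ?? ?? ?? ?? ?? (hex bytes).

[0] 0x29->0x0f len=2 : 9a ba
[1] 0x01->0x19 len=7 : 39 93 90 1f d7 88 f2
[2] 0x07->0x15 len=3 : f2 a5 a9
[3] 0x1b->0x0e len=3 : 90 1f d7
[4] 0x0c->0x20 len=8 : 89 0e 90 1f d7 d0 5b 81
[5] 0x0c->0x03 len=3 : 89 0e 90
query mem[0x07]=0xf2, mem[0x05]=0x90, mem[0x1c]=0x1f, mem[0x0e]=0x90, mem[0x15]=0xf2

MEM[0x07,0x05,0x1c,0x0e,0x15] = f2 90 1f 90 f2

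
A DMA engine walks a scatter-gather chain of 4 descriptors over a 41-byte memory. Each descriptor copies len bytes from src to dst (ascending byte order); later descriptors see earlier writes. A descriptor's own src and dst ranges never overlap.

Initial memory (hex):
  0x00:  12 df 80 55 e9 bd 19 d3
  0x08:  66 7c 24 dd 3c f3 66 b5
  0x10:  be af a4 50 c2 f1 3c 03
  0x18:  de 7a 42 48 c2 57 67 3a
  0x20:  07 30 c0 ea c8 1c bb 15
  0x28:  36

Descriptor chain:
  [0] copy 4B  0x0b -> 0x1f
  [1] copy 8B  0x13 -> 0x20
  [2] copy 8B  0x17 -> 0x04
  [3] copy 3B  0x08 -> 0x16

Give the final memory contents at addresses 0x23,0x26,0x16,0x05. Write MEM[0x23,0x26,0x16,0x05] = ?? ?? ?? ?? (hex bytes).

  after D0: wrote 4B at 0x1f = dd3cf366
  after D1: wrote 8B at 0x20 = 50c2f13c03de7a42
  after D2: wrote 8B at 0x04 = 03de7a4248c25767
  after D3: wrote 3B at 0x16 = 48c257
query mem[0x23]=0x3c, mem[0x26]=0x7a, mem[0x16]=0x48, mem[0x05]=0xde

MEM[0x23,0x26,0x16,0x05] = 3c 7a 48 de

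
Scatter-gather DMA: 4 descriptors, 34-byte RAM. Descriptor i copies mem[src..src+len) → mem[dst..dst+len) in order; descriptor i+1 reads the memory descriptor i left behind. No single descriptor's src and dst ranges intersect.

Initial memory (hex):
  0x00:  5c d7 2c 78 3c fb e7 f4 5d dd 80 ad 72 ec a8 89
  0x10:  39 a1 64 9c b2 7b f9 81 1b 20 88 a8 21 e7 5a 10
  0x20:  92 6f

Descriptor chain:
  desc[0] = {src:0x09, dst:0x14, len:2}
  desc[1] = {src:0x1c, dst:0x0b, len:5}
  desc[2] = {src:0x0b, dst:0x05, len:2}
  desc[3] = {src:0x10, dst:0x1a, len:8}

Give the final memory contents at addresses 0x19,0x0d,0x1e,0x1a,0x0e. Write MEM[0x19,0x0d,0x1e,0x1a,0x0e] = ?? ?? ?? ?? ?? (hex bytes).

MEM[0x19,0x0d,0x1e,0x1a,0x0e] = 20 5a dd 39 10

[0] 0x09->0x14 len=2 : dd 80
[1] 0x1c->0x0b len=5 : 21 e7 5a 10 92
[2] 0x0b->0x05 len=2 : 21 e7
[3] 0x10->0x1a len=8 : 39 a1 64 9c dd 80 f9 81
query mem[0x19]=0x20, mem[0x0d]=0x5a, mem[0x1e]=0xdd, mem[0x1a]=0x39, mem[0x0e]=0x10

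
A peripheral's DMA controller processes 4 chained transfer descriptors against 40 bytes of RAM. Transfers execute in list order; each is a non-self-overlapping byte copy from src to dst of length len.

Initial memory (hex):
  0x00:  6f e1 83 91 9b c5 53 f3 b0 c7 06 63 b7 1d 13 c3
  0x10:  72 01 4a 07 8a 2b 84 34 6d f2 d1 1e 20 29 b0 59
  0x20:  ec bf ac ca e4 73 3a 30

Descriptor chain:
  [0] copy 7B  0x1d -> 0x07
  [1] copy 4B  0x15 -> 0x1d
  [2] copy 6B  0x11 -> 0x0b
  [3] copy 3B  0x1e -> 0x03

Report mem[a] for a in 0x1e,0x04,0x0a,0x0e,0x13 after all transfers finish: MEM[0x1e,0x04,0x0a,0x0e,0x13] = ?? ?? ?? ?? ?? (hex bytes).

MEM[0x1e,0x04,0x0a,0x0e,0x13] = 84 34 ec 8a 07

D0: mem[0x07..0x0d] <- [29 b0 59 ec bf ac ca]
D1: mem[0x1d..0x20] <- [2b 84 34 6d]
D2: mem[0x0b..0x10] <- [01 4a 07 8a 2b 84]
D3: mem[0x03..0x05] <- [84 34 6d]
query mem[0x1e]=0x84, mem[0x04]=0x34, mem[0x0a]=0xec, mem[0x0e]=0x8a, mem[0x13]=0x07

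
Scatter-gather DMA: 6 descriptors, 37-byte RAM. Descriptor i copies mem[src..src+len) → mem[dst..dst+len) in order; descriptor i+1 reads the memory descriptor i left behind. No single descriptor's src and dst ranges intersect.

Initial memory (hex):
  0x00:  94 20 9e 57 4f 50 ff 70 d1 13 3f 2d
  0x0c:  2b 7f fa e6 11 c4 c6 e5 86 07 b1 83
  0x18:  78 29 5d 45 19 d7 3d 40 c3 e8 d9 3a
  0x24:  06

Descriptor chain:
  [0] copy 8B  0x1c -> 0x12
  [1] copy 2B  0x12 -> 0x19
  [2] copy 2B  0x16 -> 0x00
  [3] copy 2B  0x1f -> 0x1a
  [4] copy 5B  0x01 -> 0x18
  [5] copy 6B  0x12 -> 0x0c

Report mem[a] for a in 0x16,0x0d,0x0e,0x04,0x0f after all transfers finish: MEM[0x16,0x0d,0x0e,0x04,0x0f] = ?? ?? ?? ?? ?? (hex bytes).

MEM[0x16,0x0d,0x0e,0x04,0x0f] = c3 d7 3d 4f 40

D0: mem[0x12..0x19] <- [19 d7 3d 40 c3 e8 d9 3a]
D1: mem[0x19..0x1a] <- [19 d7]
D2: mem[0x00..0x01] <- [c3 e8]
D3: mem[0x1a..0x1b] <- [40 c3]
D4: mem[0x18..0x1c] <- [e8 9e 57 4f 50]
D5: mem[0x0c..0x11] <- [19 d7 3d 40 c3 e8]
query mem[0x16]=0xc3, mem[0x0d]=0xd7, mem[0x0e]=0x3d, mem[0x04]=0x4f, mem[0x0f]=0x40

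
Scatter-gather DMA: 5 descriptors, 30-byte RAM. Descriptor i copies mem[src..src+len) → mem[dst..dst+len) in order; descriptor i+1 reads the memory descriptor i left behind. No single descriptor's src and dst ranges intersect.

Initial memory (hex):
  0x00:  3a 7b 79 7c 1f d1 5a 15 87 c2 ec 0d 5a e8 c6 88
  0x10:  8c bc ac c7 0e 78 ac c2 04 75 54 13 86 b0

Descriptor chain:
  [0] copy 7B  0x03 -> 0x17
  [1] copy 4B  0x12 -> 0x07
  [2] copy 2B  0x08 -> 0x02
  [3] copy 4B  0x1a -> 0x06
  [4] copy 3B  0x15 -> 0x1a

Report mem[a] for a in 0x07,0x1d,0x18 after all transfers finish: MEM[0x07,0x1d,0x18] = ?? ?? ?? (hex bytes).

MEM[0x07,0x1d,0x18] = 15 c2 1f

D0: mem[0x17..0x1d] <- [7c 1f d1 5a 15 87 c2]
D1: mem[0x07..0x0a] <- [ac c7 0e 78]
D2: mem[0x02..0x03] <- [c7 0e]
D3: mem[0x06..0x09] <- [5a 15 87 c2]
D4: mem[0x1a..0x1c] <- [78 ac 7c]
query mem[0x07]=0x15, mem[0x1d]=0xc2, mem[0x18]=0x1f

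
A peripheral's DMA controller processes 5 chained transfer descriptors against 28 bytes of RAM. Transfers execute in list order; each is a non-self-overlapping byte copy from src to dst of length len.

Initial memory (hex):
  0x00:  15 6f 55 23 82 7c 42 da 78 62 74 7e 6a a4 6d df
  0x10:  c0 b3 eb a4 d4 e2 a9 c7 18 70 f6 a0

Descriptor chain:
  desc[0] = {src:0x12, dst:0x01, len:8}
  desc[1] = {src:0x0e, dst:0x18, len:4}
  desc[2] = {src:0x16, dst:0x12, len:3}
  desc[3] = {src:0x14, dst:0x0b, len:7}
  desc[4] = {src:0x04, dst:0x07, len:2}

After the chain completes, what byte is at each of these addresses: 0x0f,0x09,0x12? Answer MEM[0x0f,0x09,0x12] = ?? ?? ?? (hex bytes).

MEM[0x0f,0x09,0x12] = 6d 62 a9

  after D0: wrote 8B at 0x01 = eba4d4e2a9c71870
  after D1: wrote 4B at 0x18 = 6ddfc0b3
  after D2: wrote 3B at 0x12 = a9c76d
  after D3: wrote 7B at 0x0b = 6de2a9c76ddfc0
  after D4: wrote 2B at 0x07 = e2a9
query mem[0x0f]=0x6d, mem[0x09]=0x62, mem[0x12]=0xa9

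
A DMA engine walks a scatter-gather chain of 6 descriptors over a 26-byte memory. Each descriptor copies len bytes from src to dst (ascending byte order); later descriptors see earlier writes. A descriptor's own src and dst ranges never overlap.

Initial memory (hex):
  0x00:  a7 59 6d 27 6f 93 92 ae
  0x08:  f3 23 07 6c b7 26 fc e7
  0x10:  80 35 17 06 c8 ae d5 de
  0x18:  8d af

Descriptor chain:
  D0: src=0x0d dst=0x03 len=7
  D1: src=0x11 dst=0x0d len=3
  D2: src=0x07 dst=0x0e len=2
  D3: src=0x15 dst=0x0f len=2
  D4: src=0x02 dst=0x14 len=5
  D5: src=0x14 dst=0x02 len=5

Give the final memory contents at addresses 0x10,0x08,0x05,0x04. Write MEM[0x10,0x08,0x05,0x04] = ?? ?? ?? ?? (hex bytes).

[0] 0x0d->0x03 len=7 : 26 fc e7 80 35 17 06
[1] 0x11->0x0d len=3 : 35 17 06
[2] 0x07->0x0e len=2 : 35 17
[3] 0x15->0x0f len=2 : ae d5
[4] 0x02->0x14 len=5 : 6d 26 fc e7 80
[5] 0x14->0x02 len=5 : 6d 26 fc e7 80
query mem[0x10]=0xd5, mem[0x08]=0x17, mem[0x05]=0xe7, mem[0x04]=0xfc

MEM[0x10,0x08,0x05,0x04] = d5 17 e7 fc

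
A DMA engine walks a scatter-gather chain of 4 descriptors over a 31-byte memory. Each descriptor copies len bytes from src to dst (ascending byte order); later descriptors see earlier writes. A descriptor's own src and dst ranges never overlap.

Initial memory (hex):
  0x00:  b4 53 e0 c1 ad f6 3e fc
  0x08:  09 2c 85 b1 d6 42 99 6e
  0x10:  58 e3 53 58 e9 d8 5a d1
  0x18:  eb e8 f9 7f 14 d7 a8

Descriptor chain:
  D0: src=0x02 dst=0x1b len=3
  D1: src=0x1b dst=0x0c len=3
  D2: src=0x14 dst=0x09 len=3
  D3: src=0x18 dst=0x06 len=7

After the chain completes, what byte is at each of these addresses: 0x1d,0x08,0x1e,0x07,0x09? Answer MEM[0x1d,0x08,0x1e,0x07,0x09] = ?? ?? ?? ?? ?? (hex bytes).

MEM[0x1d,0x08,0x1e,0x07,0x09] = ad f9 a8 e8 e0

D0: mem[0x1b..0x1d] <- [e0 c1 ad]
D1: mem[0x0c..0x0e] <- [e0 c1 ad]
D2: mem[0x09..0x0b] <- [e9 d8 5a]
D3: mem[0x06..0x0c] <- [eb e8 f9 e0 c1 ad a8]
query mem[0x1d]=0xad, mem[0x08]=0xf9, mem[0x1e]=0xa8, mem[0x07]=0xe8, mem[0x09]=0xe0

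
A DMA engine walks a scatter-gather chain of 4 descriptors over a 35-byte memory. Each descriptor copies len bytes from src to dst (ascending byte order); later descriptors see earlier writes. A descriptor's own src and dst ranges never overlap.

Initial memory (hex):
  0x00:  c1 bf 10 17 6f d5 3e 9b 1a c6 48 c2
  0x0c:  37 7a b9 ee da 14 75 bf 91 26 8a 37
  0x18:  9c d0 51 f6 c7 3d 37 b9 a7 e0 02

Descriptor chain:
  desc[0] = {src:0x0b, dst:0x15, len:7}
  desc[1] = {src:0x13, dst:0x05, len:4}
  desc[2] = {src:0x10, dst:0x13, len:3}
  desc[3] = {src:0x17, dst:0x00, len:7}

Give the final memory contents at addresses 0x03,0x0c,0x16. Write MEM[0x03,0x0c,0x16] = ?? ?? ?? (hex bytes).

D0: mem[0x15..0x1b] <- [c2 37 7a b9 ee da 14]
D1: mem[0x05..0x08] <- [bf 91 c2 37]
D2: mem[0x13..0x15] <- [da 14 75]
D3: mem[0x00..0x06] <- [7a b9 ee da 14 c7 3d]
query mem[0x03]=0xda, mem[0x0c]=0x37, mem[0x16]=0x37

MEM[0x03,0x0c,0x16] = da 37 37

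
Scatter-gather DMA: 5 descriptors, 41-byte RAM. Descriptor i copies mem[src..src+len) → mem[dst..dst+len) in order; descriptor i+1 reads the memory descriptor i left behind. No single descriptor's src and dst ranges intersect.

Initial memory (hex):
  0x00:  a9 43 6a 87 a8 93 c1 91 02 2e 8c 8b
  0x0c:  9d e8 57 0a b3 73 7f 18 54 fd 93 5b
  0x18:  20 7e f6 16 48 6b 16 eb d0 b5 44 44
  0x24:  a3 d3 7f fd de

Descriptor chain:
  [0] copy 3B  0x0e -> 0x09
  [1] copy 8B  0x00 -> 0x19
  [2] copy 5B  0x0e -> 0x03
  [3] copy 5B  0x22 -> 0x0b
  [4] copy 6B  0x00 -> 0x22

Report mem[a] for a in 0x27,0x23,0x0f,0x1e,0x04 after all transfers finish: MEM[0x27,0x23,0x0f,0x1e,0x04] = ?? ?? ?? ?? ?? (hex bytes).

[0] 0x0e->0x09 len=3 : 57 0a b3
[1] 0x00->0x19 len=8 : a9 43 6a 87 a8 93 c1 91
[2] 0x0e->0x03 len=5 : 57 0a b3 73 7f
[3] 0x22->0x0b len=5 : 44 44 a3 d3 7f
[4] 0x00->0x22 len=6 : a9 43 6a 57 0a b3
query mem[0x27]=0xb3, mem[0x23]=0x43, mem[0x0f]=0x7f, mem[0x1e]=0x93, mem[0x04]=0x0a

MEM[0x27,0x23,0x0f,0x1e,0x04] = b3 43 7f 93 0a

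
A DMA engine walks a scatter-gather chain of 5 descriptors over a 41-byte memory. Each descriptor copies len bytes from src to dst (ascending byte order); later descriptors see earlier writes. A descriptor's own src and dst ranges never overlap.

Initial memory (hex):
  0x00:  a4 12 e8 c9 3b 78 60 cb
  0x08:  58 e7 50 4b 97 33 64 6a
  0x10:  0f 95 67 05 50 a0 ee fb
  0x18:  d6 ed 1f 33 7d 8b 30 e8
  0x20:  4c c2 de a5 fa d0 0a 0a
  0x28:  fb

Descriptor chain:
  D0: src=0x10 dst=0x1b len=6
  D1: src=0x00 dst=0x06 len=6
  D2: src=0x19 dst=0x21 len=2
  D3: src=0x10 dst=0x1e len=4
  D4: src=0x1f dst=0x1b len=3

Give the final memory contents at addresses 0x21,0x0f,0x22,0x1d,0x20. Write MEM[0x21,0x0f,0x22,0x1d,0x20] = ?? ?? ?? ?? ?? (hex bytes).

[0] 0x10->0x1b len=6 : 0f 95 67 05 50 a0
[1] 0x00->0x06 len=6 : a4 12 e8 c9 3b 78
[2] 0x19->0x21 len=2 : ed 1f
[3] 0x10->0x1e len=4 : 0f 95 67 05
[4] 0x1f->0x1b len=3 : 95 67 05
query mem[0x21]=0x05, mem[0x0f]=0x6a, mem[0x22]=0x1f, mem[0x1d]=0x05, mem[0x20]=0x67

MEM[0x21,0x0f,0x22,0x1d,0x20] = 05 6a 1f 05 67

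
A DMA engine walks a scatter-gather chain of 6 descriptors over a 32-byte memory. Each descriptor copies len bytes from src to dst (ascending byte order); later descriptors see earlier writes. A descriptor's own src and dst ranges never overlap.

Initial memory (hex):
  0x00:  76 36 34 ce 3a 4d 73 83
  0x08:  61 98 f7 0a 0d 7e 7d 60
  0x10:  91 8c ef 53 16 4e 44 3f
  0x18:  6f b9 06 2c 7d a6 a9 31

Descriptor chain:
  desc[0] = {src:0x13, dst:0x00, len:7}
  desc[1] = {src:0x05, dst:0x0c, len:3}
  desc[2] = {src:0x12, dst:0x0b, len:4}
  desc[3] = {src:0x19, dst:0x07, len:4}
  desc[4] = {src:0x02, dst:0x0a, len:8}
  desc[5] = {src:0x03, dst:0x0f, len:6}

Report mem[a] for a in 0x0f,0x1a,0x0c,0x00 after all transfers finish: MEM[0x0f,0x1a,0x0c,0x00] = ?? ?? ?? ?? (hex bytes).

MEM[0x0f,0x1a,0x0c,0x00] = 44 06 3f 53

#0 dst[0x00+7] := {0x53,0x16,0x4e,0x44,0x3f,0x6f,0xb9}
#1 dst[0x0c+3] := {0x6f,0xb9,0x83}
#2 dst[0x0b+4] := {0xef,0x53,0x16,0x4e}
#3 dst[0x07+4] := {0xb9,0x06,0x2c,0x7d}
#4 dst[0x0a+8] := {0x4e,0x44,0x3f,0x6f,0xb9,0xb9,0x06,0x2c}
#5 dst[0x0f+6] := {0x44,0x3f,0x6f,0xb9,0xb9,0x06}
query mem[0x0f]=0x44, mem[0x1a]=0x06, mem[0x0c]=0x3f, mem[0x00]=0x53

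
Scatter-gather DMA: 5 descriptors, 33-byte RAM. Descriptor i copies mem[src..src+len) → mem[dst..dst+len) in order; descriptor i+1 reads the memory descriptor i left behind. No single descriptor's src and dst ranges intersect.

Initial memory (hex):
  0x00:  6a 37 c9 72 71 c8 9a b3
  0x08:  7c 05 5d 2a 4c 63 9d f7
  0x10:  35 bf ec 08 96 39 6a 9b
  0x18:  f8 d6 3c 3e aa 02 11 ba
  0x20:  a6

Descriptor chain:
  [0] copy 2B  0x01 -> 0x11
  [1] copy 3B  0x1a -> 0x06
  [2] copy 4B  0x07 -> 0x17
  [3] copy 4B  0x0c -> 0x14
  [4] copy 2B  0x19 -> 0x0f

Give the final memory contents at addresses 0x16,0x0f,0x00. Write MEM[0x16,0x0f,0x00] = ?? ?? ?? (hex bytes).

MEM[0x16,0x0f,0x00] = 9d 05 6a

[0] 0x01->0x11 len=2 : 37 c9
[1] 0x1a->0x06 len=3 : 3c 3e aa
[2] 0x07->0x17 len=4 : 3e aa 05 5d
[3] 0x0c->0x14 len=4 : 4c 63 9d f7
[4] 0x19->0x0f len=2 : 05 5d
query mem[0x16]=0x9d, mem[0x0f]=0x05, mem[0x00]=0x6a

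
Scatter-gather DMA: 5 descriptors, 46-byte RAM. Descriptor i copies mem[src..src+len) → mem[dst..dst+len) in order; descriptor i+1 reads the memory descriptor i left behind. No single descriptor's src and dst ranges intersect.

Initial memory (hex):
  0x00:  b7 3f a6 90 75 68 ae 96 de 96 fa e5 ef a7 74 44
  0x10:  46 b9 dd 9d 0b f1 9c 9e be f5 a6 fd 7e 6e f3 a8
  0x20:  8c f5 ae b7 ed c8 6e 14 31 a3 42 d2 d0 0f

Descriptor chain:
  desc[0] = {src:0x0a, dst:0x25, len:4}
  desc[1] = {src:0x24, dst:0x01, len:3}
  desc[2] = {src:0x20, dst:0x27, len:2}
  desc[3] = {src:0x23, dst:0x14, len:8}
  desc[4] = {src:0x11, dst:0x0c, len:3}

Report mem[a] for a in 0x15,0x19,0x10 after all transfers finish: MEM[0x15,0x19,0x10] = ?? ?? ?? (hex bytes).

#0 dst[0x25+4] := {0xfa,0xe5,0xef,0xa7}
#1 dst[0x01+3] := {0xed,0xfa,0xe5}
#2 dst[0x27+2] := {0x8c,0xf5}
#3 dst[0x14+8] := {0xb7,0xed,0xfa,0xe5,0x8c,0xf5,0xa3,0x42}
#4 dst[0x0c+3] := {0xb9,0xdd,0x9d}
query mem[0x15]=0xed, mem[0x19]=0xf5, mem[0x10]=0x46

MEM[0x15,0x19,0x10] = ed f5 46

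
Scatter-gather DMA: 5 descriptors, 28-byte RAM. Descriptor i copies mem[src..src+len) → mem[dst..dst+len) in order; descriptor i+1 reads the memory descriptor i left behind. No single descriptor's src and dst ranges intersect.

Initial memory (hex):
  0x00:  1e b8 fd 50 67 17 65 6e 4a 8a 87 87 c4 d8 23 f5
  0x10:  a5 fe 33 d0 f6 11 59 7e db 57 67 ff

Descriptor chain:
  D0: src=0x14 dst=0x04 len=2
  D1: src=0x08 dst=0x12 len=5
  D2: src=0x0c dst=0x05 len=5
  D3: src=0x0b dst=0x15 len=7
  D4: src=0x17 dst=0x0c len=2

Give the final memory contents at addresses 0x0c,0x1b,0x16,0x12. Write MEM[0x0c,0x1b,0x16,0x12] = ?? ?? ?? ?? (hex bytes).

[0] 0x14->0x04 len=2 : f6 11
[1] 0x08->0x12 len=5 : 4a 8a 87 87 c4
[2] 0x0c->0x05 len=5 : c4 d8 23 f5 a5
[3] 0x0b->0x15 len=7 : 87 c4 d8 23 f5 a5 fe
[4] 0x17->0x0c len=2 : d8 23
query mem[0x0c]=0xd8, mem[0x1b]=0xfe, mem[0x16]=0xc4, mem[0x12]=0x4a

MEM[0x0c,0x1b,0x16,0x12] = d8 fe c4 4a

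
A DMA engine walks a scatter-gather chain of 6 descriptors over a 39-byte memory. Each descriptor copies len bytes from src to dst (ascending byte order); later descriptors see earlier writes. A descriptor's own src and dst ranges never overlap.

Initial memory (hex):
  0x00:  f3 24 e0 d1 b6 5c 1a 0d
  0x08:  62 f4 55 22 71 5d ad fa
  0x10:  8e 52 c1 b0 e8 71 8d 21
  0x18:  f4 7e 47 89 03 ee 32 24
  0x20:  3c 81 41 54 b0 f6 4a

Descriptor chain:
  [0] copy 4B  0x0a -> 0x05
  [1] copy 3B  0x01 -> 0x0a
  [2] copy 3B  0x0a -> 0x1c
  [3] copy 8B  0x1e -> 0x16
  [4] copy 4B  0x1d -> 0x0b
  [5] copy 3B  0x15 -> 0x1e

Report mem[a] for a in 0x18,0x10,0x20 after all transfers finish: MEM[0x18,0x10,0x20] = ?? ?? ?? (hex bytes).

MEM[0x18,0x10,0x20] = 3c 8e 24

#0 dst[0x05+4] := {0x55,0x22,0x71,0x5d}
#1 dst[0x0a+3] := {0x24,0xe0,0xd1}
#2 dst[0x1c+3] := {0x24,0xe0,0xd1}
#3 dst[0x16+8] := {0xd1,0x24,0x3c,0x81,0x41,0x54,0xb0,0xf6}
#4 dst[0x0b+4] := {0xf6,0xd1,0x24,0x3c}
#5 dst[0x1e+3] := {0x71,0xd1,0x24}
query mem[0x18]=0x3c, mem[0x10]=0x8e, mem[0x20]=0x24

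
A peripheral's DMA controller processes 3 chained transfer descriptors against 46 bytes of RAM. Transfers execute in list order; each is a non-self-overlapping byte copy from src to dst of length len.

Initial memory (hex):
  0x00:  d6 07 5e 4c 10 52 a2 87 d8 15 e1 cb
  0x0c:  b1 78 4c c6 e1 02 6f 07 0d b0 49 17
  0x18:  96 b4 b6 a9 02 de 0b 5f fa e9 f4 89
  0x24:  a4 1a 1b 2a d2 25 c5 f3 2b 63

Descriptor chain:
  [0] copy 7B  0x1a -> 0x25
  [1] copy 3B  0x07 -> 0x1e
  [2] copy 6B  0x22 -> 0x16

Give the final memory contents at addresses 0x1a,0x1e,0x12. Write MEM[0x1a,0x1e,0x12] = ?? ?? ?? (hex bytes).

#0 dst[0x25+7] := {0xb6,0xa9,0x02,0xde,0x0b,0x5f,0xfa}
#1 dst[0x1e+3] := {0x87,0xd8,0x15}
#2 dst[0x16+6] := {0xf4,0x89,0xa4,0xb6,0xa9,0x02}
query mem[0x1a]=0xa9, mem[0x1e]=0x87, mem[0x12]=0x6f

MEM[0x1a,0x1e,0x12] = a9 87 6f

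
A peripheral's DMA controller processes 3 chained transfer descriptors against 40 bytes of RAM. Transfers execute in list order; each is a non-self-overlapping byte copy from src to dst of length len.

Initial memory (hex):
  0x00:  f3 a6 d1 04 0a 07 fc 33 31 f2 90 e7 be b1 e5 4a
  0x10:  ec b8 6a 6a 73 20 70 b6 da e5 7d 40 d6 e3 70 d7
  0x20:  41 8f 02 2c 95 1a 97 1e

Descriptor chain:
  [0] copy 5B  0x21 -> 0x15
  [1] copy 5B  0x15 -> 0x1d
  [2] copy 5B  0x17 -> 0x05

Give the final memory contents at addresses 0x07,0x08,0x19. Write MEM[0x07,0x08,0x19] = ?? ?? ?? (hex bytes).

  after D0: wrote 5B at 0x15 = 8f022c951a
  after D1: wrote 5B at 0x1d = 8f022c951a
  after D2: wrote 5B at 0x05 = 2c951a7d40
query mem[0x07]=0x1a, mem[0x08]=0x7d, mem[0x19]=0x1a

MEM[0x07,0x08,0x19] = 1a 7d 1a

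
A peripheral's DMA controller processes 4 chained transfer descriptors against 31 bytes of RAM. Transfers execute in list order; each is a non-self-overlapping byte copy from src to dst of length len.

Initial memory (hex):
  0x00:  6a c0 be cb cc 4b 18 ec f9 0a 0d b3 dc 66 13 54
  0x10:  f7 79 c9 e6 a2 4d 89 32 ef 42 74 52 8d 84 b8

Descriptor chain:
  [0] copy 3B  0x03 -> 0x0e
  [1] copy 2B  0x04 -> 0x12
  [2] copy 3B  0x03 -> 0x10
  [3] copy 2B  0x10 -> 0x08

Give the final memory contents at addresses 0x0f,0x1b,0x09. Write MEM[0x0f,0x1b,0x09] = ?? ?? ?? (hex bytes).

MEM[0x0f,0x1b,0x09] = cc 52 cc

D0: mem[0x0e..0x10] <- [cb cc 4b]
D1: mem[0x12..0x13] <- [cc 4b]
D2: mem[0x10..0x12] <- [cb cc 4b]
D3: mem[0x08..0x09] <- [cb cc]
query mem[0x0f]=0xcc, mem[0x1b]=0x52, mem[0x09]=0xcc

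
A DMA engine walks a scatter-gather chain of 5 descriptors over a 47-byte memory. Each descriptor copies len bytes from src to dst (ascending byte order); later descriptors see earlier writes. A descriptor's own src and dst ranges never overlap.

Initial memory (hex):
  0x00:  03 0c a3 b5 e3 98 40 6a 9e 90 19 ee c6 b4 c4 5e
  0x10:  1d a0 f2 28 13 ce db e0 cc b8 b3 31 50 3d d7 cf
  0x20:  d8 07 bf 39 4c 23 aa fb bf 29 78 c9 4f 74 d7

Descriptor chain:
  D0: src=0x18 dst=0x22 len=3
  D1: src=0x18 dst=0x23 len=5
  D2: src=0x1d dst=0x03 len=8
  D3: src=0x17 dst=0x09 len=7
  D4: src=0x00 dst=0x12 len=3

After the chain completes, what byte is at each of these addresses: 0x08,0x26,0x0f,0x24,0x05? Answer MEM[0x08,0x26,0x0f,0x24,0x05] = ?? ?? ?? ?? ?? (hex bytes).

  after D0: wrote 3B at 0x22 = ccb8b3
  after D1: wrote 5B at 0x23 = ccb8b33150
  after D2: wrote 8B at 0x03 = 3dd7cfd807ccccb8
  after D3: wrote 7B at 0x09 = e0ccb8b331503d
  after D4: wrote 3B at 0x12 = 030ca3
query mem[0x08]=0xcc, mem[0x26]=0x31, mem[0x0f]=0x3d, mem[0x24]=0xb8, mem[0x05]=0xcf

MEM[0x08,0x26,0x0f,0x24,0x05] = cc 31 3d b8 cf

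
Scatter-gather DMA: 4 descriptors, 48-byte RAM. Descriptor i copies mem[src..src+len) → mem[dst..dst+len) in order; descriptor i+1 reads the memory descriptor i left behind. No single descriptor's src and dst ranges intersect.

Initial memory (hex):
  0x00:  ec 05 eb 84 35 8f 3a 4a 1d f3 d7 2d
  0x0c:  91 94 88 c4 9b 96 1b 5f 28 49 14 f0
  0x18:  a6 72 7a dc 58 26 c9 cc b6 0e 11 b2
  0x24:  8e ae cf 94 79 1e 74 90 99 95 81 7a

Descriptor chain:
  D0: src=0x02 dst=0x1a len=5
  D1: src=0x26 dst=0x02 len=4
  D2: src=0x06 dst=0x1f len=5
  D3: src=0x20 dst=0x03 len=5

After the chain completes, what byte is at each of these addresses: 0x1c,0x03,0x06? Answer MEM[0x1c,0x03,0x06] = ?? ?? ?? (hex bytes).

D0: mem[0x1a..0x1e] <- [eb 84 35 8f 3a]
D1: mem[0x02..0x05] <- [cf 94 79 1e]
D2: mem[0x1f..0x23] <- [3a 4a 1d f3 d7]
D3: mem[0x03..0x07] <- [4a 1d f3 d7 8e]
query mem[0x1c]=0x35, mem[0x03]=0x4a, mem[0x06]=0xd7

MEM[0x1c,0x03,0x06] = 35 4a d7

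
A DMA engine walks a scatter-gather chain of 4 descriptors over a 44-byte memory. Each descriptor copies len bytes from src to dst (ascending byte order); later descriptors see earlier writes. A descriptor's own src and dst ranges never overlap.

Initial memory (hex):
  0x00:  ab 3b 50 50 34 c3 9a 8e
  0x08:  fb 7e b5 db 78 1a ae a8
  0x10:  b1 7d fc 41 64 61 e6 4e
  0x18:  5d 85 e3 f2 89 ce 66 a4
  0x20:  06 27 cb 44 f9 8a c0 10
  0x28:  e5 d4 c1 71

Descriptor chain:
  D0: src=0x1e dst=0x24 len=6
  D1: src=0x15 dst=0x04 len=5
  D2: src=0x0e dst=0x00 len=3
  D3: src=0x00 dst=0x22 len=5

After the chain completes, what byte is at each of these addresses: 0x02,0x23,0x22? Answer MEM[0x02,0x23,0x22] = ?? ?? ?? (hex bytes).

MEM[0x02,0x23,0x22] = b1 a8 ae

  after D0: wrote 6B at 0x24 = 66a40627cb44
  after D1: wrote 5B at 0x04 = 61e64e5d85
  after D2: wrote 3B at 0x00 = aea8b1
  after D3: wrote 5B at 0x22 = aea8b15061
query mem[0x02]=0xb1, mem[0x23]=0xa8, mem[0x22]=0xae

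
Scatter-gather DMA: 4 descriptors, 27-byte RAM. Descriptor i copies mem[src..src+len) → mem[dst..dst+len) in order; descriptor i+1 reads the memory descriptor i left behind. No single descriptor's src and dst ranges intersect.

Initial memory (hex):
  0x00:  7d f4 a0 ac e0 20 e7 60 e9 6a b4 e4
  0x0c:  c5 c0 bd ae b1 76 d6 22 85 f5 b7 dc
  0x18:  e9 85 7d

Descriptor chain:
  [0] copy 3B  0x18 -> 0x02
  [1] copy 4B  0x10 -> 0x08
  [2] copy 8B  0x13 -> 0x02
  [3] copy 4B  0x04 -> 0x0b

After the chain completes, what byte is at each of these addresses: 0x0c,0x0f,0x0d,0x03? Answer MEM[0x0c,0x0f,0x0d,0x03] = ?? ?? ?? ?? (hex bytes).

MEM[0x0c,0x0f,0x0d,0x03] = b7 ae dc 85

D0: mem[0x02..0x04] <- [e9 85 7d]
D1: mem[0x08..0x0b] <- [b1 76 d6 22]
D2: mem[0x02..0x09] <- [22 85 f5 b7 dc e9 85 7d]
D3: mem[0x0b..0x0e] <- [f5 b7 dc e9]
query mem[0x0c]=0xb7, mem[0x0f]=0xae, mem[0x0d]=0xdc, mem[0x03]=0x85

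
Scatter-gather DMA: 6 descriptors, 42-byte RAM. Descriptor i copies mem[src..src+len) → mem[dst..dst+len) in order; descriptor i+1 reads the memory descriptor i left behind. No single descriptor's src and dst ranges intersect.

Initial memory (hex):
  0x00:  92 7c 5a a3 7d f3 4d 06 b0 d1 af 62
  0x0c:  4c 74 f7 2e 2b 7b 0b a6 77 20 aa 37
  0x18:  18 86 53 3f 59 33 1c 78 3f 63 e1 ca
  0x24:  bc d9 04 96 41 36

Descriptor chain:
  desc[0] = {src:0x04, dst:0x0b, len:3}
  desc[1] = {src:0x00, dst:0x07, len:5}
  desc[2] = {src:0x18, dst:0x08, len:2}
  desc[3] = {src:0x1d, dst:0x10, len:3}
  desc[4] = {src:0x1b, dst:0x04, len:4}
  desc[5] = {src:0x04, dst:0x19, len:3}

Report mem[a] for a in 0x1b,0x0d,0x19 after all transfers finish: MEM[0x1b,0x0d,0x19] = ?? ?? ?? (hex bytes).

#0 dst[0x0b+3] := {0x7d,0xf3,0x4d}
#1 dst[0x07+5] := {0x92,0x7c,0x5a,0xa3,0x7d}
#2 dst[0x08+2] := {0x18,0x86}
#3 dst[0x10+3] := {0x33,0x1c,0x78}
#4 dst[0x04+4] := {0x3f,0x59,0x33,0x1c}
#5 dst[0x19+3] := {0x3f,0x59,0x33}
query mem[0x1b]=0x33, mem[0x0d]=0x4d, mem[0x19]=0x3f

MEM[0x1b,0x0d,0x19] = 33 4d 3f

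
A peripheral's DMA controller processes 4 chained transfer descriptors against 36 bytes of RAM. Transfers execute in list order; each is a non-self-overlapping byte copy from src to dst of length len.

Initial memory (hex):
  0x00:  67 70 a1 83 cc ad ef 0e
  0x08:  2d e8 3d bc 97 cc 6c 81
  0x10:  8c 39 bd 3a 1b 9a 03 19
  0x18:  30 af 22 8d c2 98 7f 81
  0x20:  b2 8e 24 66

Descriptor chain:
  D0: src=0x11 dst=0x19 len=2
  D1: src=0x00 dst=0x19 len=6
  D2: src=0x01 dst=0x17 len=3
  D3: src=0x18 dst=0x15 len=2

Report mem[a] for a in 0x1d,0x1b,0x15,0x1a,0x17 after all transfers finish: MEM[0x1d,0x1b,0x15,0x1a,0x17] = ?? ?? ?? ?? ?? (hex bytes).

D0: mem[0x19..0x1a] <- [39 bd]
D1: mem[0x19..0x1e] <- [67 70 a1 83 cc ad]
D2: mem[0x17..0x19] <- [70 a1 83]
D3: mem[0x15..0x16] <- [a1 83]
query mem[0x1d]=0xcc, mem[0x1b]=0xa1, mem[0x15]=0xa1, mem[0x1a]=0x70, mem[0x17]=0x70

MEM[0x1d,0x1b,0x15,0x1a,0x17] = cc a1 a1 70 70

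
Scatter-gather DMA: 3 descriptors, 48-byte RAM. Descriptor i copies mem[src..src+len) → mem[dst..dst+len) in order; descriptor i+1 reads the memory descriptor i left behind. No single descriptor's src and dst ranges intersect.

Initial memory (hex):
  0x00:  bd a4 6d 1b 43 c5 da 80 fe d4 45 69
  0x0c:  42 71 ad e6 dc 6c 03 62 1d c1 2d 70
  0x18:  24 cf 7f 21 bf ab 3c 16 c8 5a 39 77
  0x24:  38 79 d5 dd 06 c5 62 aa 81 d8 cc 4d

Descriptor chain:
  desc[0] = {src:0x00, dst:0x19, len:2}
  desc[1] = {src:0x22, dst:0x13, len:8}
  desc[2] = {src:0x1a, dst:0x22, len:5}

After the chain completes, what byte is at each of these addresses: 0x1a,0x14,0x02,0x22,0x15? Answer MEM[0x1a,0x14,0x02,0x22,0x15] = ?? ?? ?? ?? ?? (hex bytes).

MEM[0x1a,0x14,0x02,0x22,0x15] = c5 77 6d c5 38

#0 dst[0x19+2] := {0xbd,0xa4}
#1 dst[0x13+8] := {0x39,0x77,0x38,0x79,0xd5,0xdd,0x06,0xc5}
#2 dst[0x22+5] := {0xc5,0x21,0xbf,0xab,0x3c}
query mem[0x1a]=0xc5, mem[0x14]=0x77, mem[0x02]=0x6d, mem[0x22]=0xc5, mem[0x15]=0x38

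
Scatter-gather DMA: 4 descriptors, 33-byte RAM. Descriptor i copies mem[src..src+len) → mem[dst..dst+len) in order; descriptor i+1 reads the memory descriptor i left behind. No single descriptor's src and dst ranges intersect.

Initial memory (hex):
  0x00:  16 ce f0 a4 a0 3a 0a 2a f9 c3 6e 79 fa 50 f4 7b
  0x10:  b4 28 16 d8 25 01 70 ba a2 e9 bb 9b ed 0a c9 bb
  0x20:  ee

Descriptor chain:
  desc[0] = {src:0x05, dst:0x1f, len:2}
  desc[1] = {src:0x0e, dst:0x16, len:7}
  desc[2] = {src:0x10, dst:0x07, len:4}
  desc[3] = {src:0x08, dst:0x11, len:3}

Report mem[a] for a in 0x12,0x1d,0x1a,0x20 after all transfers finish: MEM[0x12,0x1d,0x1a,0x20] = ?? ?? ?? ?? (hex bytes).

MEM[0x12,0x1d,0x1a,0x20] = 16 0a 16 0a

D0: mem[0x1f..0x20] <- [3a 0a]
D1: mem[0x16..0x1c] <- [f4 7b b4 28 16 d8 25]
D2: mem[0x07..0x0a] <- [b4 28 16 d8]
D3: mem[0x11..0x13] <- [28 16 d8]
query mem[0x12]=0x16, mem[0x1d]=0x0a, mem[0x1a]=0x16, mem[0x20]=0x0a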